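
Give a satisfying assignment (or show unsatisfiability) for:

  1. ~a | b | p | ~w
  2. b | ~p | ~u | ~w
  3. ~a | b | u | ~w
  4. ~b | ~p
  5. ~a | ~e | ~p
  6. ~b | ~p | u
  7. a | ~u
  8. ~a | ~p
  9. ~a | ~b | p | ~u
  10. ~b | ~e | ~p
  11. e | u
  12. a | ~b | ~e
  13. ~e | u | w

Set a = False.
  then (a | ~u) forces u = False.
  then (e | u) forces e = True.
  then (a | ~b | ~e) forces b = False.
  then (~e | u | w) forces w = True.
Set p = False.
All clauses satisfied.

a = False, p = False, u = False, b = False, e = True, w = True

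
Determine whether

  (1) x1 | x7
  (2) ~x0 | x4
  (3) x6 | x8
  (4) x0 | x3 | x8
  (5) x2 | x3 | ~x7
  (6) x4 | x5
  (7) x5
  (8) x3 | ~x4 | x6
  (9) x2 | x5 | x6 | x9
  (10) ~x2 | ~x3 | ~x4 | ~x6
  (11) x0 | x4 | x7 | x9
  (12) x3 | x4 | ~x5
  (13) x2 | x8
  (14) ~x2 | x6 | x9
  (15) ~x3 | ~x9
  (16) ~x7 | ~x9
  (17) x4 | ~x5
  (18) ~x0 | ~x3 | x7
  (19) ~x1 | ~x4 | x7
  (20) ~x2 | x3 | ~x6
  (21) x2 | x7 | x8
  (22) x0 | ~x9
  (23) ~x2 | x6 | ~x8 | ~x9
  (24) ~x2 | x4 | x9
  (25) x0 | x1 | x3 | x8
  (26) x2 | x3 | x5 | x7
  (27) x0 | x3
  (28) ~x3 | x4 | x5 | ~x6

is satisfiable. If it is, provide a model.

x0=T, x1=T, x2=F, x3=T, x4=T, x5=T, x6=T, x7=T, x8=T, x9=F

Unit clause (x5) forces x5 = True.
In (x4 | ~x5) only x4 is left, so x4 = True.
Set x0 = True.
Set x1 = True.
  then (~x1 | ~x4 | x7) forces x7 = True.
  then (~x7 | ~x9) forces x9 = False.
Try x2 = True:
  (~x2 | x6 | x9) forces x6 = True.
  (~x2 | ~x3 | ~x4 | ~x6) forces x3 = False.
  clause (~x2 | x3 | ~x6) is falsified — backtrack.
So x2 = False.
  then (x2 | x3 | ~x7) forces x3 = True.
  then (x2 | x8) forces x8 = True.
Set x6 = True.
All clauses satisfied.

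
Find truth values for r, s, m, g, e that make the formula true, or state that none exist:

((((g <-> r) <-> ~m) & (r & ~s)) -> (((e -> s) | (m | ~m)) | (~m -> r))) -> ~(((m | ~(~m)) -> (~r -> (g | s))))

r=F; s=F; m=T; g=F; e=F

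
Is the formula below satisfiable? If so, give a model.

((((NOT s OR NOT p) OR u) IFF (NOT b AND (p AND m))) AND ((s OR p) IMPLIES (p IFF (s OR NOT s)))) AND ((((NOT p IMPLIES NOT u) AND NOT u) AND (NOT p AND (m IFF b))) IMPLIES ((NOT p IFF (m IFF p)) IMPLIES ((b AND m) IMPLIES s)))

b: False, s: True, u: False, p: True, m: False

  (((NOT s OR NOT p) OR u) IFF (NOT b AND (p AND m))) AND ((s OR p) IMPLIES (p IFF (s OR NOT s))) = True
    ((NOT s OR NOT p) OR u) IFF (NOT b AND (p AND m)) = True
      (NOT s OR NOT p) OR u = False
        NOT s OR NOT p = False
          NOT s = False
          NOT p = False
      NOT b AND (p AND m) = False
        NOT b = True
        p AND m = False
    (s OR p) IMPLIES (p IFF (s OR NOT s)) = True
      s OR p = True
      p IFF (s OR NOT s) = True
        s OR NOT s = True
          NOT s = False
  (((NOT p IMPLIES NOT u) AND NOT u) AND (NOT p AND (m IFF b))) IMPLIES ((NOT p IFF (m IFF p)) IMPLIES ((b AND m) IMPLIES s)) = True
    ((NOT p IMPLIES NOT u) AND NOT u) AND (NOT p AND (m IFF b)) = False
      (NOT p IMPLIES NOT u) AND NOT u = True
        NOT p IMPLIES NOT u = True
          NOT p = False
          NOT u = True
        NOT u = True
      NOT p AND (m IFF b) = False
        NOT p = False
        m IFF b = True
    (NOT p IFF (m IFF p)) IMPLIES ((b AND m) IMPLIES s) = True
      NOT p IFF (m IFF p) = True
        NOT p = False
        m IFF p = False
      (b AND m) IMPLIES s = True
        b AND m = False
Both conjuncts True, so the formula holds.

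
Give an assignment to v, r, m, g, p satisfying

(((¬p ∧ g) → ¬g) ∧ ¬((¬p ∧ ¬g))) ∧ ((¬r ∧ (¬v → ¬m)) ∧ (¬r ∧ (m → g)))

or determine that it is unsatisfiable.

v: True; r: False; m: False; g: True; p: True

  ((¬p ∧ g) → ¬g) ∧ ¬((¬p ∧ ¬g)) = True
    (¬p ∧ g) → ¬g = True
      ¬p ∧ g = False
        ¬p = False
      ¬g = False
    ¬((¬p ∧ ¬g)) = True
      ¬p ∧ ¬g = False
        ¬p = False
        ¬g = False
  (¬r ∧ (¬v → ¬m)) ∧ (¬r ∧ (m → g)) = True
    ¬r ∧ (¬v → ¬m) = True
      ¬r = True
      ¬v → ¬m = True
        ¬v = False
        ¬m = True
    ¬r ∧ (m → g) = True
      ¬r = True
      m → g = True
Both conjuncts True, so the formula holds.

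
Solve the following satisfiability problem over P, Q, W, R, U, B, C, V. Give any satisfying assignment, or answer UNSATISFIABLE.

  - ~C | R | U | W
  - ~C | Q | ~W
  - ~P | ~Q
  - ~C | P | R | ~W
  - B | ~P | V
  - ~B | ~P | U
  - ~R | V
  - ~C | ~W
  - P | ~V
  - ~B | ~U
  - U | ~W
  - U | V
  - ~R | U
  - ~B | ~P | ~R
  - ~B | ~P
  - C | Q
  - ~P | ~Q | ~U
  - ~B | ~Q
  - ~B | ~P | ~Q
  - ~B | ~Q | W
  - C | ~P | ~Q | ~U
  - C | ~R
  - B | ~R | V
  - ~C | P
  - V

P: True, Q: False, W: False, R: True, U: True, B: False, C: True, V: True

Unit clause (V) forces V = True.
In (P | ~V) only P is left, so P = True.
In (~B | ~P) only ~B is left, so B = False.
In (~P | ~Q) only ~Q is left, so Q = False.
In (C | Q) only C is left, so C = True.
In (~C | Q | ~W) only ~W is left, so W = False.
Set R = True.
  then (~R | U) forces U = True.
All clauses satisfied.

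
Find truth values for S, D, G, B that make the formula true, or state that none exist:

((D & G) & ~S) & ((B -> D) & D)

S = False, D = True, G = True, B = True

  (D & G) & ~S = True
    D & G = True
    ~S = True
  (B -> D) & D = True
    B -> D = True
Both conjuncts True, so the formula holds.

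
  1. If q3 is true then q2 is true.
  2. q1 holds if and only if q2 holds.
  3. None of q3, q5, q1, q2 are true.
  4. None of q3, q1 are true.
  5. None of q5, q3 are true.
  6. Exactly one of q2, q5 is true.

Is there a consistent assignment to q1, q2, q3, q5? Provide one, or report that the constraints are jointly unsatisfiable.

Case q3 = True:
  Constraint (3) is violated (q3=T) — contradiction.
Case q3 = False:
  (3) forces q5 = False.
  (3) forces q1 = False.
  (2) with q1=F forces q2 = False.
  Constraint (6) is violated (q2=F, q5=F) — contradiction.
Both cases fail — unsatisfiable.

No satisfying assignment exists.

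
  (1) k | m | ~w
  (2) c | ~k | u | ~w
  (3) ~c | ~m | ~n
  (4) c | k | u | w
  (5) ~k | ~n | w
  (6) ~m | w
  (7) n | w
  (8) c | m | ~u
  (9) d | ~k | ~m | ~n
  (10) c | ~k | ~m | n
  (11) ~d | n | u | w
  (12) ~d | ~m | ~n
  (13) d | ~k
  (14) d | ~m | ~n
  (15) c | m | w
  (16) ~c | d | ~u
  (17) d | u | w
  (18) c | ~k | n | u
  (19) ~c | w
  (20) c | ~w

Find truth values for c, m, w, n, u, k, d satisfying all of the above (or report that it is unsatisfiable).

Try c = False:
  (c | ~w) forces w = False.
  (~m | w) forces m = False.
  clause (c | m | w) is falsified — backtrack.
So c = True.
  then (~c | w) forces w = True.
Set m = True.
  then (~c | ~m | ~n) forces n = False.
Set u = True.
  then (~c | d | ~u) forces d = True.
Set k = True.
All clauses satisfied.

c: True, m: True, w: True, n: False, u: True, k: True, d: True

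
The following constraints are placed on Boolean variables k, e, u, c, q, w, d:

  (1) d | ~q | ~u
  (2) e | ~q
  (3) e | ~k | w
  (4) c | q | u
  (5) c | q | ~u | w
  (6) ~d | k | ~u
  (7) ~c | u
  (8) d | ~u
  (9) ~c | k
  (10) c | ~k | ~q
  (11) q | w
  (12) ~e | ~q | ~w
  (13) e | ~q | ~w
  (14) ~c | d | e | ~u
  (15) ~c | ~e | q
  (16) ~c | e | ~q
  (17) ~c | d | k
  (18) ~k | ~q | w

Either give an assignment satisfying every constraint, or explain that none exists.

Set k = True.
Set e = False.
  then (e | ~q) forces q = False.
  then (e | ~k | w) forces w = True.
Try u = False:
  (c | q | u) forces c = True.
  clause (~c | u) is falsified — backtrack.
So u = True.
  then (d | ~u) forces d = True.
Set c = False.
All clauses satisfied.

k = True; e = False; u = True; c = False; q = False; w = True; d = True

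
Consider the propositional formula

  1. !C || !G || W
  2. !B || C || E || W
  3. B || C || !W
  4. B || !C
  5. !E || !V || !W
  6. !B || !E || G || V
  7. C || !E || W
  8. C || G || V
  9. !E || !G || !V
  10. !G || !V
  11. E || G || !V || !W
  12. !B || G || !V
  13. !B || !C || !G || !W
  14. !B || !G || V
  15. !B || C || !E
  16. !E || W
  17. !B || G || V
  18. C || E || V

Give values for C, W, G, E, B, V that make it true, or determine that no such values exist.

Set C = False.
Set W = False.
  then (C || !E || W) forces E = False.
  then (C || E || V) forces V = True.
  then (!B || C || E || W) forces B = False.
  then (!G || !V) forces G = False.
All clauses satisfied.

C = False, W = False, G = False, E = False, B = False, V = True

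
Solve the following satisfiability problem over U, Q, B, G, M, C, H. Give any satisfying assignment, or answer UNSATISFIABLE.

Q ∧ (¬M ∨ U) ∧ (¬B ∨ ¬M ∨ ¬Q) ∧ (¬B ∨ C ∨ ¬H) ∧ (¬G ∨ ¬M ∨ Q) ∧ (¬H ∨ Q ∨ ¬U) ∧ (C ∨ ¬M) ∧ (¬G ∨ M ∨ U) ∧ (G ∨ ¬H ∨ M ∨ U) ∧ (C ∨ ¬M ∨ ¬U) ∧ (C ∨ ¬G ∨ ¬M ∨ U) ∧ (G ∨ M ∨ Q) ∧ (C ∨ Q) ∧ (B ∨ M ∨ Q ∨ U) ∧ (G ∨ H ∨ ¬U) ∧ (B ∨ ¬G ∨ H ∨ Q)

Unit clause (Q) forces Q = True.
Set U = True.
Set B = False.
Set G = True.
Set M = False.
Set C = True.
Set H = False.
All clauses satisfied.

U = True, Q = True, B = False, G = True, M = False, C = True, H = False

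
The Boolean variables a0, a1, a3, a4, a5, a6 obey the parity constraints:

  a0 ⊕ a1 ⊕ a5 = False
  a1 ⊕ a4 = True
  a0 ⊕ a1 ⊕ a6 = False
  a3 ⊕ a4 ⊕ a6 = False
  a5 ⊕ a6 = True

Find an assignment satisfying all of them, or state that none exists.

Adding constraints 1, 3, 5 mod 2: every variable appears an even number of times on the left, so the left side is 0.
But the right sides sum to 1 (mod 2). 0 ≠ 1 — the system is inconsistent.

UNSATISFIABLE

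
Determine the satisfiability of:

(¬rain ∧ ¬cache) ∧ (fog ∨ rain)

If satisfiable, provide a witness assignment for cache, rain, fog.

cache = False, rain = False, fog = True

  ¬rain ∧ ¬cache = True
    ¬rain = True
    ¬cache = True
  fog ∨ rain = True
Both conjuncts True, so the formula holds.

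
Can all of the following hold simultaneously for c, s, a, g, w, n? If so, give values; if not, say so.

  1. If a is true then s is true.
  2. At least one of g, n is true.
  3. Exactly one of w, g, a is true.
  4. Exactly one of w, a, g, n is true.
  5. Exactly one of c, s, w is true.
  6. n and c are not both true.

c = False, s = True, a = False, g = True, w = False, n = False

  (1) a=F ⇒ s: vacuous ✓
  (2) {g, n}: 1 true — at least one ✓
  (3) {w, g, a}: 1 true — exactly one ✓
  (4) {w, a, g, n}: 1 true — exactly one ✓
  (5) {c, s, w}: 1 true — exactly one ✓
  (6) n=F, c=F — not both ✓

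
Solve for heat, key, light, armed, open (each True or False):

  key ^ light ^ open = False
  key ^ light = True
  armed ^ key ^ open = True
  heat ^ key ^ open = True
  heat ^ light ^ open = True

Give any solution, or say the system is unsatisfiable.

Adding constraints 2, 4, 5 mod 2: every variable appears an even number of times on the left, so the left side is 0.
But the right sides sum to 1 (mod 2). 0 ≠ 1 — the system is inconsistent.

No satisfying assignment exists.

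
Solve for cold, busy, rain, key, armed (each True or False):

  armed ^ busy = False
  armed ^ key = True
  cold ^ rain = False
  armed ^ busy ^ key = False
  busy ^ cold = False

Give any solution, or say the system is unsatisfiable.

cold = True, busy = True, rain = True, key = False, armed = True

armed ^ busy = T ^ T = False ✓
armed ^ key = T ^ F = True ✓
cold ^ rain = T ^ T = False ✓
armed ^ busy ^ key = T ^ T ^ F = False ✓
busy ^ cold = T ^ T = False ✓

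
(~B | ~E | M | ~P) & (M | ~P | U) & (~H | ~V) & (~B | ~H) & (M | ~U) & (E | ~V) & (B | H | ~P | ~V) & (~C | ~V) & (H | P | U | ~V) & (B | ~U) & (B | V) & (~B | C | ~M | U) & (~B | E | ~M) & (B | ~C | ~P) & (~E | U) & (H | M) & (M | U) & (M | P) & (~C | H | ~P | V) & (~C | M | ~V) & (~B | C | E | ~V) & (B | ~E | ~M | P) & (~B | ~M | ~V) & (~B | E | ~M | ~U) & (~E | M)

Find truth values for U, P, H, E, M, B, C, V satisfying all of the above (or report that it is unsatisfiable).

U = True, P = False, H = False, E = True, M = True, B = True, C = False, V = False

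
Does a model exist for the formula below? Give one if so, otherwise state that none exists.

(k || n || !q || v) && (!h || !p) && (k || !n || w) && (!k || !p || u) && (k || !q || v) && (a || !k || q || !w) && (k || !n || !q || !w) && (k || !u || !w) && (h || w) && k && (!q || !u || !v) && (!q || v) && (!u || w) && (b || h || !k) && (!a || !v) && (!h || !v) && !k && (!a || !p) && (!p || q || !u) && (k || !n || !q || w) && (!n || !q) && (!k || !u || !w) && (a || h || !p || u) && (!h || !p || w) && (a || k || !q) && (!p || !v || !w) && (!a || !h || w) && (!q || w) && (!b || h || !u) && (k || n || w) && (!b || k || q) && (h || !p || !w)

The formula is unsatisfiable.

Case k = True:
  Clause (!k) is falsified — contradiction.
Case k = False:
  Clause (k) is falsified — contradiction.
Both cases fail, so the formula is unsatisfiable.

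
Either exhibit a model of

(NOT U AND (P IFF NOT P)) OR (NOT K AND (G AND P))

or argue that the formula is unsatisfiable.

K=F, P=T, G=T, U=F

  (NOT U AND (P IFF NOT P)) OR (NOT K AND (G AND P)) = True
    NOT U AND (P IFF NOT P) = False
      NOT U = True
      P IFF NOT P = False
        NOT P = False
    NOT K AND (G AND P) = True
      NOT K = True
      G AND P = True
The formula evaluates to True.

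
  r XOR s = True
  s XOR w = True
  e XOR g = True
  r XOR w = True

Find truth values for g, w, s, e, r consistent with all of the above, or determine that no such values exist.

Unsatisfiable — no assignment works.

Adding constraints 1, 2, 4 mod 2: every variable appears an even number of times on the left, so the left side is 0.
But the right sides sum to 1 (mod 2). 0 ≠ 1 — the system is inconsistent.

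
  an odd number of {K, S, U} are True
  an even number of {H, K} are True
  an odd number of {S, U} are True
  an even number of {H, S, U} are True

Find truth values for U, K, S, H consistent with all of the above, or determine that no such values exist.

No satisfying assignment exists.

Adding constraints 1, 2, 4 mod 2: every variable appears an even number of times on the left, so the left side is 0.
But the right sides sum to 1 (mod 2). 0 ≠ 1 — the system is inconsistent.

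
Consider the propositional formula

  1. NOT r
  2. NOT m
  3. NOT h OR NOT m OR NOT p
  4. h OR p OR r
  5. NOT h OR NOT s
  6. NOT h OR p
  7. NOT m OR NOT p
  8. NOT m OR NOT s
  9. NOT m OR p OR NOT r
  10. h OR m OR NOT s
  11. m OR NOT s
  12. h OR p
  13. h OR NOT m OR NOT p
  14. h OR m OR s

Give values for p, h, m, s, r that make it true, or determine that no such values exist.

Unit clause (NOT r) forces r = False.
Unit clause (NOT m) forces m = False.
In (m OR NOT s) only NOT s is left, so s = False.
In (h OR m OR s) only h is left, so h = True.
In (NOT h OR p) only p is left, so p = True.
All clauses satisfied.

p: True, h: True, m: False, s: False, r: False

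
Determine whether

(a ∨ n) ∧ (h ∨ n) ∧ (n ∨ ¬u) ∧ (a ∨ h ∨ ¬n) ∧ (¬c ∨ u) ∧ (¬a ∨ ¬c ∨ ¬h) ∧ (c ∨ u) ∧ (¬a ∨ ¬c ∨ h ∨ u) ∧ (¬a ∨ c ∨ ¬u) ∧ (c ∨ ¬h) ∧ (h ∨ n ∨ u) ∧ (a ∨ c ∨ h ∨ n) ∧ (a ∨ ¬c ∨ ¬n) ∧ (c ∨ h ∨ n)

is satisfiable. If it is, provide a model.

n = True, c = True, a = True, u = True, h = False

Try n = False:
  (a ∨ n) forces a = True.
  (h ∨ n) forces h = True.
  (n ∨ ¬u) forces u = False.
  (¬c ∨ u) forces c = False.
  clause (c ∨ u) is falsified — backtrack.
So n = True.
Set c = True.
  then (¬c ∨ u) forces u = True.
  then (a ∨ ¬c ∨ ¬n) forces a = True.
  then (¬a ∨ ¬c ∨ ¬h) forces h = False.
All clauses satisfied.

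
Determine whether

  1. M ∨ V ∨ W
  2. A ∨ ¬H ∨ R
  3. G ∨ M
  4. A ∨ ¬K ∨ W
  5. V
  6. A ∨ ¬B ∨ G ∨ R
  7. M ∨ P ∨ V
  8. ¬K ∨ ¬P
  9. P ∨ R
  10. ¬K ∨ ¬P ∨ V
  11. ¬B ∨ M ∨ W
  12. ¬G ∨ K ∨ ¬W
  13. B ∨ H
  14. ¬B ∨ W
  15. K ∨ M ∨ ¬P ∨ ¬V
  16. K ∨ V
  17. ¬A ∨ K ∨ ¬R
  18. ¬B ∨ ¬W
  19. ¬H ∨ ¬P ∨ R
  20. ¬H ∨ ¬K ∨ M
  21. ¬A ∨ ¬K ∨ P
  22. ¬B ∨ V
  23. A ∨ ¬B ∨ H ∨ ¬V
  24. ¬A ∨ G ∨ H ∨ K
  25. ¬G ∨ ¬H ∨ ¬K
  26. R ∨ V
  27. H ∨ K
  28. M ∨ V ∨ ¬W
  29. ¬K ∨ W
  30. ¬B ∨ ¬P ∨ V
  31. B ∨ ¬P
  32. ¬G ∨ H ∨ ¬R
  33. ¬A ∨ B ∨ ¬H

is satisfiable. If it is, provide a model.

A: False, M: True, H: True, K: True, R: True, B: False, P: False, V: True, G: False, W: True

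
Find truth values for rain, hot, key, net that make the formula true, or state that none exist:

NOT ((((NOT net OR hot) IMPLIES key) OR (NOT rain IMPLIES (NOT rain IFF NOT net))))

rain=F; hot=T; key=F; net=T

  NOT ((((NOT net OR hot) IMPLIES key) OR (NOT rain IMPLIES (NOT rain IFF NOT net)))) = True
    ((NOT net OR hot) IMPLIES key) OR (NOT rain IMPLIES (NOT rain IFF NOT net)) = False
      (NOT net OR hot) IMPLIES key = False
        NOT net OR hot = True
          NOT net = False
      NOT rain IMPLIES (NOT rain IFF NOT net) = False
        NOT rain = True
        NOT rain IFF NOT net = False
          NOT rain = True
          NOT net = False
The formula evaluates to True.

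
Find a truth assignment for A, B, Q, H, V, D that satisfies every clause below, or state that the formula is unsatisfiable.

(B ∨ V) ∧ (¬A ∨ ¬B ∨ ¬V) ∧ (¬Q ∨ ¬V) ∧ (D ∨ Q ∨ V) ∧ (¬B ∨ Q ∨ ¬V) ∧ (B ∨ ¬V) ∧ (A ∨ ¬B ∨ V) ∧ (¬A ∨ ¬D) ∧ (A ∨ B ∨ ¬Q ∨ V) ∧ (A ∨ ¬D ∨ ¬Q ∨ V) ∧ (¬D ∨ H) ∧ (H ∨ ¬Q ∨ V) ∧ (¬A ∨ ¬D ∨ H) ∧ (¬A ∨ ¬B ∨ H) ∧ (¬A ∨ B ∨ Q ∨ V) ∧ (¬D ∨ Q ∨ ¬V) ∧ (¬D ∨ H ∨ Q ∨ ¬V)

A=T, B=T, Q=T, H=T, V=F, D=F

Set A = True.
  then (¬A ∨ ¬D) forces D = False.
Try B = False:
  (B ∨ V) forces V = True.
  clause (B ∨ ¬V) is falsified — backtrack.
So B = True.
  then (¬A ∨ ¬B ∨ ¬V) forces V = False.
  then (D ∨ Q ∨ V) forces Q = True.
  then (H ∨ ¬Q ∨ V) forces H = True.
All clauses satisfied.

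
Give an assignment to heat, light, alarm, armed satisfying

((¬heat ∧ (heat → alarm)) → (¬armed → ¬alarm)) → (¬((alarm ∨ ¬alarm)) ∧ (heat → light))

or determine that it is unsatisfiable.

heat=F, light=T, alarm=T, armed=F

  ((¬heat ∧ (heat → alarm)) → (¬armed → ¬alarm)) → (¬((alarm ∨ ¬alarm)) ∧ (heat → light)) = True
    (¬heat ∧ (heat → alarm)) → (¬armed → ¬alarm) = False
      ¬heat ∧ (heat → alarm) = True
        ¬heat = True
        heat → alarm = True
      ¬armed → ¬alarm = False
        ¬armed = True
        ¬alarm = False
    ¬((alarm ∨ ¬alarm)) ∧ (heat → light) = False
      ¬((alarm ∨ ¬alarm)) = False
        alarm ∨ ¬alarm = True
          ¬alarm = False
      heat → light = True
The formula evaluates to True.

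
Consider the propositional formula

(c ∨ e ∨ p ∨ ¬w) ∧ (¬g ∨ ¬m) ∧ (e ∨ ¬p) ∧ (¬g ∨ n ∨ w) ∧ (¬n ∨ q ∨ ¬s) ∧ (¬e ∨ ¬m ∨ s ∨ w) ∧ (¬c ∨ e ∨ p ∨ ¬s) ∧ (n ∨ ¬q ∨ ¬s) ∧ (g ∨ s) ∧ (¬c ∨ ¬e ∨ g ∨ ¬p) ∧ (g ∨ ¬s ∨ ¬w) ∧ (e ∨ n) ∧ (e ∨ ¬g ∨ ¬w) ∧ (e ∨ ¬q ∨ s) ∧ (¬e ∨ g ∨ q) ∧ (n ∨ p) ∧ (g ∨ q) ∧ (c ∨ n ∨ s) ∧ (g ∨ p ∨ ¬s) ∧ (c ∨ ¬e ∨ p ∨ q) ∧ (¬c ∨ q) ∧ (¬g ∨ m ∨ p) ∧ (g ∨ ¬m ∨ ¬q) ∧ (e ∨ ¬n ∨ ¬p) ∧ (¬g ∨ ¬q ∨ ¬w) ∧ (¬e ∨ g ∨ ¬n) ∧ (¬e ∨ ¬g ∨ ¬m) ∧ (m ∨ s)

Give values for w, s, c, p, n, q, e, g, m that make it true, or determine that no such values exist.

Set w = False.
Try s = False:
  (g ∨ s) forces g = True.
  (¬g ∨ ¬m) forces m = False.
  clause (m ∨ s) is falsified — backtrack.
So s = True.
Set c = False.
Set p = True.
  then (e ∨ ¬p) forces e = True.
Set n = True.
  then (¬n ∨ q ∨ ¬s) forces q = True.
  then (¬e ∨ g ∨ ¬n) forces g = True.
  then (¬e ∨ ¬g ∨ ¬m) forces m = False.
All clauses satisfied.

w = False, s = True, c = False, p = True, n = True, q = True, e = True, g = True, m = False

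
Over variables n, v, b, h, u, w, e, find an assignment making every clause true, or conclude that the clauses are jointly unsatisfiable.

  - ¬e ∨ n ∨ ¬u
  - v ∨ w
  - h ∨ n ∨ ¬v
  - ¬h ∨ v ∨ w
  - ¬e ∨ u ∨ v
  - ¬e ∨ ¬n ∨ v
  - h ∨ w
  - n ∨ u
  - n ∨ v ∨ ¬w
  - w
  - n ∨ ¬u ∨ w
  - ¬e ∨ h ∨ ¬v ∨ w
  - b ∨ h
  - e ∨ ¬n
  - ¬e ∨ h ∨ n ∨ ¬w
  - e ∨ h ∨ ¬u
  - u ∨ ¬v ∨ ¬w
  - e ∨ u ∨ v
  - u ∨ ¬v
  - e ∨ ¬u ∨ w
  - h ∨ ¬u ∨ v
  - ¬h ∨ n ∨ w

n = True; v = True; b = False; h = True; u = True; w = True; e = True

Unit clause (w) forces w = True.
Set n = True.
  then (e ∨ ¬n) forces e = True.
  then (¬e ∨ ¬n ∨ v) forces v = True.
  then (u ∨ ¬v ∨ ¬w) forces u = True.
Set b = False.
  then (b ∨ h) forces h = True.
All clauses satisfied.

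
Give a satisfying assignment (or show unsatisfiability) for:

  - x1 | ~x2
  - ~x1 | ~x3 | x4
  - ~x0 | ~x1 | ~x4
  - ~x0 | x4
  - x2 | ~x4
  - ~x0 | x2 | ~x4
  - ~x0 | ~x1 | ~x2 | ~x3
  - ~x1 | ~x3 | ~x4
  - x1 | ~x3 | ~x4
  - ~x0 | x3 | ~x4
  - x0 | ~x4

x0: False, x1: False, x2: False, x3: False, x4: False

Set x0 = False.
  then (x0 | ~x4) forces x4 = False.
Set x1 = False.
  then (x1 | ~x2) forces x2 = False.
Set x3 = False.
All clauses satisfied.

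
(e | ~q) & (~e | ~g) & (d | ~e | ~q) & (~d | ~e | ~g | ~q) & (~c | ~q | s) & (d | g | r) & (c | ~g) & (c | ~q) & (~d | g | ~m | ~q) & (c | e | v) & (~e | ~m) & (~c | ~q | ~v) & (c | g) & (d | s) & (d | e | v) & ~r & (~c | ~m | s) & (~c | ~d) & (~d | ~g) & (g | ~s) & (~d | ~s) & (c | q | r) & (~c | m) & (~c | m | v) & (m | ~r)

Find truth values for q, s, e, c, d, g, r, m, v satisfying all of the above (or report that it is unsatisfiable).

q: False, s: True, e: False, c: True, d: False, g: True, r: False, m: True, v: True

Unit clause (~r) forces r = False.
Try q = True:
  (e | ~q) forces e = True.
  (~e | ~g) forces g = False.
  (d | ~e | ~q) forces d = True.
  (c | ~q) forces c = True.
  clause (~c | ~d) is falsified — backtrack.
So q = False.
  then (c | q | r) forces c = True.
  then (~c | m) forces m = True.
  then (~e | ~m) forces e = False.
  then (~c | ~m | s) forces s = True.
  then (~c | ~d) forces d = False.
  then (g | ~s) forces g = True.
  then (d | e | v) forces v = True.
All clauses satisfied.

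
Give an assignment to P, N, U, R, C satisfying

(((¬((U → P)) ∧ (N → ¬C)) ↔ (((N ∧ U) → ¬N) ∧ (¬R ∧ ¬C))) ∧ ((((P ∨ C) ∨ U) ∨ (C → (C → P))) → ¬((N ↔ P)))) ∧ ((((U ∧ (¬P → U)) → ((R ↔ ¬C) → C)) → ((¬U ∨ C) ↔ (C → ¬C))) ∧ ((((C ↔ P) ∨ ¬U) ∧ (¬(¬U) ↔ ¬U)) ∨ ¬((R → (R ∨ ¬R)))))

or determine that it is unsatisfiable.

The conjunct (((C ↔ P) ∨ ¬U) ∧ (¬(¬U) ↔ ¬U)) ∨ ¬((R → (R ∨ ¬R))) is unsatisfiable on its own:
  U = True: simplifies to ¬((R → (R ∨ ¬R))).
    R = True: this becomes ¬((True → True)) = False.
    R = False: this becomes ¬((False → True)) = False.
  U = False: simplifies to ¬((R → (R ∨ ¬R))).
    R = True: this becomes ¬((True → True)) = False.
    R = False: this becomes ¬((False → True)) = False.
So the whole conjunction is unsatisfiable.

Unsatisfiable — no assignment works.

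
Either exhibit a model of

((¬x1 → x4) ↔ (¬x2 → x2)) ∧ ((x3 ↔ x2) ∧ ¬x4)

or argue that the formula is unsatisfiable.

x1=T; x2=T; x3=T; x4=F

  (¬x1 → x4) ↔ (¬x2 → x2) = True
    ¬x1 → x4 = True
      ¬x1 = False
    ¬x2 → x2 = True
      ¬x2 = False
  (x3 ↔ x2) ∧ ¬x4 = True
    x3 ↔ x2 = True
    ¬x4 = True
Both conjuncts True, so the formula holds.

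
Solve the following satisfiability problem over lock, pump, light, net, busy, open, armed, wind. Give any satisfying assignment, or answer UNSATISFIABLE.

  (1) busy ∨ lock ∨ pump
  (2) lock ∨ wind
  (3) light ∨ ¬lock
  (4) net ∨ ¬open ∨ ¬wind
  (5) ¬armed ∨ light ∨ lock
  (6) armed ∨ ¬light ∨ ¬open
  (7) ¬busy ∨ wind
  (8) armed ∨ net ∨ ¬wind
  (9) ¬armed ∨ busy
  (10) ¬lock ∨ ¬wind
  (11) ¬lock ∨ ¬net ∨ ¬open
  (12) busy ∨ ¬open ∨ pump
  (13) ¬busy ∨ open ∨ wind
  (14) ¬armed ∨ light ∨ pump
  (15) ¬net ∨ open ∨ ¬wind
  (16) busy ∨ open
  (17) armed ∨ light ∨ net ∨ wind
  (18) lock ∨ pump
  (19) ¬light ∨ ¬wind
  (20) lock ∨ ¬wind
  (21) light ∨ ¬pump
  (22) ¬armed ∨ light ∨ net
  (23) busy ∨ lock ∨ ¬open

Case lock = True:
  (light ∨ ¬lock) forces light = True.
  (¬lock ∨ ¬wind) forces wind = False.
  (¬busy ∨ wind) forces busy = False.
  (¬armed ∨ busy) forces armed = False.
  (armed ∨ ¬light ∨ ¬open) forces open = False.
  Clause (busy ∨ open) is falsified — contradiction.
Case lock = False:
  (lock ∨ wind) forces wind = True.
  Clause (lock ∨ ¬wind) is falsified — contradiction.
Both cases fail, so the formula is unsatisfiable.

No satisfying assignment exists.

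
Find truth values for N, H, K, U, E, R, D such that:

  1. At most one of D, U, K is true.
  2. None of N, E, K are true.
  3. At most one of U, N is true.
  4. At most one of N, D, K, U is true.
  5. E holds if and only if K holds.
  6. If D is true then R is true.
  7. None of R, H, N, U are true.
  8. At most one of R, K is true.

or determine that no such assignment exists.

N = False, H = False, K = False, U = False, E = False, R = False, D = False

  (1) {D, U, K}: 0 true — at most one ✓
  (2) {N, E, K}: 0 true — none ✓
  (3) {U, N}: 0 true — at most one ✓
  (4) {N, D, K, U}: 0 true — at most one ✓
  (5) E=F, K=F — same ✓
  (6) D=F ⇒ R: vacuous ✓
  (7) {R, H, N, U}: 0 true — none ✓
  (8) {R, K}: 0 true — at most one ✓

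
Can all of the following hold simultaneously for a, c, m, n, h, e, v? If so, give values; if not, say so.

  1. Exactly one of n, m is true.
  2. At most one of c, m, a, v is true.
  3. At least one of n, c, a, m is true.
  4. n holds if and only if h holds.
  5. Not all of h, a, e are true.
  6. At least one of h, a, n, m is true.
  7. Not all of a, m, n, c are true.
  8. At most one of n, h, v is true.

a=F, c=F, m=T, n=F, h=F, e=F, v=F

  (1) {n, m}: 1 true — exactly one ✓
  (2) {c, m, a, v}: 1 true — at most one ✓
  (3) {n, c, a, m}: 1 true — at least one ✓
  (4) n=F, h=F — same ✓
  (5) {h, a, e}: 0/3 true — not all ✓
  (6) {h, a, n, m}: 1 true — at least one ✓
  (7) {a, m, n, c}: 1/4 true — not all ✓
  (8) {n, h, v}: 0 true — at most one ✓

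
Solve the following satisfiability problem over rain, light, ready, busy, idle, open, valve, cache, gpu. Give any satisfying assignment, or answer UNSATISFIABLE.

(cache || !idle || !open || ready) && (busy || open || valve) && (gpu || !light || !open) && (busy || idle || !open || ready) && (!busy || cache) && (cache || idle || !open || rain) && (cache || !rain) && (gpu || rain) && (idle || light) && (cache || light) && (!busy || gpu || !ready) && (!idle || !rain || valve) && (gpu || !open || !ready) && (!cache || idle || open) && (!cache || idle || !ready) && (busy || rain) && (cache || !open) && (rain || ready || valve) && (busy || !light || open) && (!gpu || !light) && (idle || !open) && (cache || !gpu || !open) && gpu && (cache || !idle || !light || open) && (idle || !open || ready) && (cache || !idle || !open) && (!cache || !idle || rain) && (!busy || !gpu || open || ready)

rain = True; light = False; ready = True; busy = True; idle = True; open = True; valve = True; cache = True; gpu = True

Unit clause (gpu) forces gpu = True.
In (!gpu || !light) only !light is left, so light = False.
In (idle || light) only idle is left, so idle = True.
In (cache || light) only cache is left, so cache = True.
In (!cache || !idle || rain) only rain is left, so rain = True.
In (!idle || !rain || valve) only valve is left, so valve = True.
Set ready = True.
Set busy = True.
Set open = True.
All clauses satisfied.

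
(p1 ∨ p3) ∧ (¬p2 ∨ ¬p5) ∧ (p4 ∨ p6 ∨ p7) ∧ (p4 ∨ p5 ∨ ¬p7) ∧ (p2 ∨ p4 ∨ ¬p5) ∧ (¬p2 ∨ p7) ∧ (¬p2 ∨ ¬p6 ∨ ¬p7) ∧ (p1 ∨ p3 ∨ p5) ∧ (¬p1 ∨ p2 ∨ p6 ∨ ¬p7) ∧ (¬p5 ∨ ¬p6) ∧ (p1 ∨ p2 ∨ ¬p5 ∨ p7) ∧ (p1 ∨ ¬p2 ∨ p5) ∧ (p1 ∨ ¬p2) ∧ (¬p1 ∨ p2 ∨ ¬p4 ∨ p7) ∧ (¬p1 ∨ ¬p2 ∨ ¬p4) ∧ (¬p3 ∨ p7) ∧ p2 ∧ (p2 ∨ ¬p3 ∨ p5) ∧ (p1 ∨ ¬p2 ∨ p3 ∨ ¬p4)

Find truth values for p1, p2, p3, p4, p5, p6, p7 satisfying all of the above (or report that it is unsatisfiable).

No satisfying assignment exists.

Case p2 = True:
  (¬p2 ∨ ¬p5) forces p5 = False.
  (¬p2 ∨ p7) forces p7 = True.
  (p4 ∨ p5 ∨ ¬p7) forces p4 = True.
  (¬p2 ∨ ¬p6 ∨ ¬p7) forces p6 = False.
  (p1 ∨ ¬p2 ∨ p5) forces p1 = True.
  Clause (¬p1 ∨ ¬p2 ∨ ¬p4) is falsified — contradiction.
Case p2 = False:
  Clause (p2) is falsified — contradiction.
Both cases fail, so the formula is unsatisfiable.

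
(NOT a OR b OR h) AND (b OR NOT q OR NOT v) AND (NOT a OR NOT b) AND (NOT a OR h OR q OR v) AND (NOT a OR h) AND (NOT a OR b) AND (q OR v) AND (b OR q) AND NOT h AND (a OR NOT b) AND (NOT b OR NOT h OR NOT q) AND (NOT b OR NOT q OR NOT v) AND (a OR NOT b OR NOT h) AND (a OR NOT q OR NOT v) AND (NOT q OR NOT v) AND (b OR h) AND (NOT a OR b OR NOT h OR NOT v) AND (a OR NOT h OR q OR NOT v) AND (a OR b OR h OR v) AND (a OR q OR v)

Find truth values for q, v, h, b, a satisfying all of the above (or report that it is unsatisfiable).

The formula is unsatisfiable.

Case h = True:
  Clause (NOT h) is falsified — contradiction.
Case h = False:
  (NOT a OR h) forces a = False.
  (a OR NOT b) forces b = False.
  Clause (b OR h) is falsified — contradiction.
Both cases fail, so the formula is unsatisfiable.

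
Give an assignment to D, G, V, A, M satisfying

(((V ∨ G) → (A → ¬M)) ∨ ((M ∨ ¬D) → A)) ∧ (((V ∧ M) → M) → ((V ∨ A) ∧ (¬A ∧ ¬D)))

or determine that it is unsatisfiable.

D: False; G: True; V: True; A: False; M: False

  ((V ∨ G) → (A → ¬M)) ∨ ((M ∨ ¬D) → A) = True
    (V ∨ G) → (A → ¬M) = True
      V ∨ G = True
      A → ¬M = True
        ¬M = True
    (M ∨ ¬D) → A = False
      M ∨ ¬D = True
        ¬D = True
  ((V ∧ M) → M) → ((V ∨ A) ∧ (¬A ∧ ¬D)) = True
    (V ∧ M) → M = True
      V ∧ M = False
    (V ∨ A) ∧ (¬A ∧ ¬D) = True
      V ∨ A = True
      ¬A ∧ ¬D = True
        ¬A = True
        ¬D = True
Both conjuncts True, so the formula holds.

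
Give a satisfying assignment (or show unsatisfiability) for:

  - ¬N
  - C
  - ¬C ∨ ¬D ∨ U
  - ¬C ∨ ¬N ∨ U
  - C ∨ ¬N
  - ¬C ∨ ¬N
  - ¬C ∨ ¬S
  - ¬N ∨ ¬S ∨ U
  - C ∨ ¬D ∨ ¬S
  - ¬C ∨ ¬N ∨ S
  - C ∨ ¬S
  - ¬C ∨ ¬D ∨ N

D = False, U = True, C = True, S = False, N = False

Unit clause (¬N) forces N = False.
Unit clause (C) forces C = True.
In (¬C ∨ ¬S) only ¬S is left, so S = False.
In (¬C ∨ ¬D ∨ N) only ¬D is left, so D = False.
Set U = True.
All clauses satisfied.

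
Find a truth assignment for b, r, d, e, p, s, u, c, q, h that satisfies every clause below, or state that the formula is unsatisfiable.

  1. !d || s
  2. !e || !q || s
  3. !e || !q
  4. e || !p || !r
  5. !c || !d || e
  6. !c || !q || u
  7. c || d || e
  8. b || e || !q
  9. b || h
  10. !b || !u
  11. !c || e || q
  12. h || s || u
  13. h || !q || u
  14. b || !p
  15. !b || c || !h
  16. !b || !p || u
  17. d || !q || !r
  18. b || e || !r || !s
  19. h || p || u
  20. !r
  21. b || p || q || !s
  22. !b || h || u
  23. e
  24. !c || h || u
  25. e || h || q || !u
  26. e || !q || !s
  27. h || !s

b=F, r=F, d=F, e=T, p=F, s=F, u=F, c=T, q=F, h=T

Unit clause (!r) forces r = False.
Unit clause (e) forces e = True.
In (!e || !q) only !q is left, so q = False.
Set b = False.
  then (b || h) forces h = True.
  then (b || !p) forces p = False.
  then (b || p || q || !s) forces s = False.
  then (!d || s) forces d = False.
Set u = False.
Set c = True.
All clauses satisfied.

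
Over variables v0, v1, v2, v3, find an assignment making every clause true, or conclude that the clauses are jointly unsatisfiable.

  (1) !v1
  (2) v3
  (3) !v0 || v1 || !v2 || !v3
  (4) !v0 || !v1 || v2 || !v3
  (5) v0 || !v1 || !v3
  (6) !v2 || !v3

v0=F, v1=F, v2=F, v3=T

Unit clause (!v1) forces v1 = False.
Unit clause (v3) forces v3 = True.
In (!v2 || !v3) only !v2 is left, so v2 = False.
Set v0 = False.
Check each clause:
  (!v1): !v1 holds.
  (v3): v3 holds.
  (!v0 || v1 || !v2 || !v3): !v0 holds.
  (!v0 || !v1 || v2 || !v3): !v0 holds.
  (v0 || !v1 || !v3): !v1 holds.
  (!v2 || !v3): !v2 holds.
All clauses satisfied.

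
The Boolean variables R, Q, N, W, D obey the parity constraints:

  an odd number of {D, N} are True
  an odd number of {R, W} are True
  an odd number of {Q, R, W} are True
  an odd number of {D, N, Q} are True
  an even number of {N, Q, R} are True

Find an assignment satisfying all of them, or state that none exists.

R: False, Q: False, N: False, W: True, D: True

{D, N}: 1 true → odd ✓
{R, W}: 1 true → odd ✓
{Q, R, W}: 1 true → odd ✓
{D, N, Q}: 1 true → odd ✓
{N, Q, R}: 0 true → even ✓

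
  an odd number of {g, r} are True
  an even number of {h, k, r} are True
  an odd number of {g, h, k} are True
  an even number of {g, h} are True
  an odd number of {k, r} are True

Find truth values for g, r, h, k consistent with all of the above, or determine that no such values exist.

g = True; r = False; h = True; k = True

{g, r}: 1 true → odd ✓
{h, k, r}: 2 true → even ✓
{g, h, k}: 3 true → odd ✓
{g, h}: 2 true → even ✓
{k, r}: 1 true → odd ✓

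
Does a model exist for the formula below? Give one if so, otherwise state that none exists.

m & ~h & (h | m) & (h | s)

Unit clause (m) forces m = True.
Unit clause (~h) forces h = False.
In (h | s) only s is left, so s = True.
Check each clause:
  (m): m holds.
  (~h): ~h holds.
  (h | m): m holds.
  (h | s): s holds.
All clauses satisfied.

m = True; h = False; s = True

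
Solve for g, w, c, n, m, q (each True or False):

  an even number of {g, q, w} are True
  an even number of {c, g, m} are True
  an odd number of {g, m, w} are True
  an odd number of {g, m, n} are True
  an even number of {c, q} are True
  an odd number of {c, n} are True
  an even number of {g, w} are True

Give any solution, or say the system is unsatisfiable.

g=T, w=T, c=F, n=T, m=T, q=F

{g, q, w}: 2 true → even ✓
{c, g, m}: 2 true → even ✓
{g, m, w}: 3 true → odd ✓
{g, m, n}: 3 true → odd ✓
{c, q}: 0 true → even ✓
{c, n}: 1 true → odd ✓
{g, w}: 2 true → even ✓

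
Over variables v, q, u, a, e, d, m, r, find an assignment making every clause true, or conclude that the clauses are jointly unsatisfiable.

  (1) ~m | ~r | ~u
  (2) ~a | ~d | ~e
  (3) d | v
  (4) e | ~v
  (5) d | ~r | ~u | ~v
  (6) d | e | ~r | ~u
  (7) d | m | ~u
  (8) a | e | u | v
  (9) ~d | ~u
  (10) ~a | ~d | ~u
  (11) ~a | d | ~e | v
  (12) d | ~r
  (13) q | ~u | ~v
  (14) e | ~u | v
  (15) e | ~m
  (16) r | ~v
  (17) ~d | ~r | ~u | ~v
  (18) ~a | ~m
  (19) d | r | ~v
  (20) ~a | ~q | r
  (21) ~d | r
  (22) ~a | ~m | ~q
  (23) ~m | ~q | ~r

v = True; q = True; u = False; a = False; e = True; d = True; m = False; r = True

Set v = True.
  then (e | ~v) forces e = True.
  then (r | ~v) forces r = True.
  then (d | ~r) forces d = True.
  then (~d | ~r | ~u | ~v) forces u = False.
  then (~a | ~d | ~e) forces a = False.
Set q = True.
  then (~m | ~q | ~r) forces m = False.
All clauses satisfied.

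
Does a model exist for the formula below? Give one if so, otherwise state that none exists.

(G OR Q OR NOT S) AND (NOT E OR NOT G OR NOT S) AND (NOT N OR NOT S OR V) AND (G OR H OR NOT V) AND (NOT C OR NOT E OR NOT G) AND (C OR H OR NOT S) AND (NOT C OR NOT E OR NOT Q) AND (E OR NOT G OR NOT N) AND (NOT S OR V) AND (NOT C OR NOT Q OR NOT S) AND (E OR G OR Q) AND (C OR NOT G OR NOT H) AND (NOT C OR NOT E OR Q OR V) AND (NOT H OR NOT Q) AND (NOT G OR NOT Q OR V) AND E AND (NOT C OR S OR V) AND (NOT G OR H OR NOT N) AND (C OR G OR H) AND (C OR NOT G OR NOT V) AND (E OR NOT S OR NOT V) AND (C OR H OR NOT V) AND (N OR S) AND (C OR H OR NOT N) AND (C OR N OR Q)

Q = False, H = True, E = True, S = False, C = False, V = False, G = False, N = True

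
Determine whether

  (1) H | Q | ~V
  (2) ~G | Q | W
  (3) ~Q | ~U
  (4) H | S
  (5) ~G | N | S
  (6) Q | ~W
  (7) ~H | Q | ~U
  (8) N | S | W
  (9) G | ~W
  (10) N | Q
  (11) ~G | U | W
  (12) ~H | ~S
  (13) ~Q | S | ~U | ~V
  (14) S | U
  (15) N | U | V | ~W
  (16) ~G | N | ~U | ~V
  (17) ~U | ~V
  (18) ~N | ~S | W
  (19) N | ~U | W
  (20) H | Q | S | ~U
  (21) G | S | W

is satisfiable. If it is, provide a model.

S=T, U=F, N=F, W=T, Q=T, V=T, H=F, G=T

Set S = True.
  then (~H | ~S) forces H = False.
Set U = False.
Set N = False.
  then (N | Q) forces Q = True.
Set W = True.
  then (G | ~W) forces G = True.
  then (N | U | V | ~W) forces V = True.
All clauses satisfied.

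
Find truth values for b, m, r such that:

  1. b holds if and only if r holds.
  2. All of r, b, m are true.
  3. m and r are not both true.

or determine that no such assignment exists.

UNSATISFIABLE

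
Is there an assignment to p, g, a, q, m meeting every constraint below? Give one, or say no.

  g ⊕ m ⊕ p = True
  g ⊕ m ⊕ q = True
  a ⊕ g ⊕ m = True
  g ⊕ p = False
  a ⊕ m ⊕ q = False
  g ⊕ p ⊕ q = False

Adding constraints 1, 2, 3, 4, 5 mod 2: every variable appears an even number of times on the left, so the left side is 0.
But the right sides sum to 1 (mod 2). 0 ≠ 1 — the system is inconsistent.

The formula is unsatisfiable.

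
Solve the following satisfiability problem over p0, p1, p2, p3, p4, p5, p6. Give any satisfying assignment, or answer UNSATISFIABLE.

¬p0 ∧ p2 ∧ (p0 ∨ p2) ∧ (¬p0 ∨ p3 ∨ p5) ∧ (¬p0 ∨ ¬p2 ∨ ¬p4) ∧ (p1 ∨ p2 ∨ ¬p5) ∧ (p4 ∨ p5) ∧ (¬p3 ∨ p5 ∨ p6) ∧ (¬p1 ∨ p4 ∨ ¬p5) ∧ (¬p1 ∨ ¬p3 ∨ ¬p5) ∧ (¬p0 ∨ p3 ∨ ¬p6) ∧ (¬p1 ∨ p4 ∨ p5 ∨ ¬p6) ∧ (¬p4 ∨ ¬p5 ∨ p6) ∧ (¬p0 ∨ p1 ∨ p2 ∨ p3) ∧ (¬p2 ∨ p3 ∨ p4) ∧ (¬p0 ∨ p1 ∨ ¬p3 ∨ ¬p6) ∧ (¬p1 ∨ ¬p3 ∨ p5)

p0: False, p1: False, p2: True, p3: False, p4: True, p5: False, p6: True

Unit clause (¬p0) forces p0 = False.
Unit clause (p2) forces p2 = True.
Set p1 = False.
Set p3 = False.
  then (¬p2 ∨ p3 ∨ p4) forces p4 = True.
Set p5 = False.
Set p6 = True.
All clauses satisfied.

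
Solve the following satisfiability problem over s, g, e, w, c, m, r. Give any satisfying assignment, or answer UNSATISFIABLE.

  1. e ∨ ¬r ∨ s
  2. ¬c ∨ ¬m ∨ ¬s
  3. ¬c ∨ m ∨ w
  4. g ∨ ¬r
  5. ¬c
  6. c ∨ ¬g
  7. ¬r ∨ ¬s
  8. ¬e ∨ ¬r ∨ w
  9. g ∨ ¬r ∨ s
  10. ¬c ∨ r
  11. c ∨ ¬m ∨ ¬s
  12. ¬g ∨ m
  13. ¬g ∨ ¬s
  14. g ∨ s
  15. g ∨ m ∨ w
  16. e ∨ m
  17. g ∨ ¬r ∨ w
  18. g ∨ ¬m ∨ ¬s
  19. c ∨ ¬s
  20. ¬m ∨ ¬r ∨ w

UNSATISFIABLE

Case s = True:
  (¬c) forces c = False.
  Clause (c ∨ ¬s) is falsified — contradiction.
Case s = False:
  (¬c) forces c = False.
  (c ∨ ¬g) forces g = False.
  Clause (g ∨ s) is falsified — contradiction.
Both cases fail, so the formula is unsatisfiable.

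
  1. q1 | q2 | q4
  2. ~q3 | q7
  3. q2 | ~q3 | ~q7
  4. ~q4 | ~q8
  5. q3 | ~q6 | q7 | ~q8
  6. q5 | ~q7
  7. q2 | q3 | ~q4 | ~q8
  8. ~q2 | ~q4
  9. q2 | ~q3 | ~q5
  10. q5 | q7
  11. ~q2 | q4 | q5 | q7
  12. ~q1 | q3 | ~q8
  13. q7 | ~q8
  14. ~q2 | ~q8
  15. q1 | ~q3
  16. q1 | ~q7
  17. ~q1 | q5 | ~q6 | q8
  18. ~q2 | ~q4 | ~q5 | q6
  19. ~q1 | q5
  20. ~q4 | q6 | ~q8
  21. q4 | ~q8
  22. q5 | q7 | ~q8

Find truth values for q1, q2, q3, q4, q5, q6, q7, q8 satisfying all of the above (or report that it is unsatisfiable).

q1 = True, q2 = False, q3 = False, q4 = True, q5 = True, q6 = False, q7 = True, q8 = False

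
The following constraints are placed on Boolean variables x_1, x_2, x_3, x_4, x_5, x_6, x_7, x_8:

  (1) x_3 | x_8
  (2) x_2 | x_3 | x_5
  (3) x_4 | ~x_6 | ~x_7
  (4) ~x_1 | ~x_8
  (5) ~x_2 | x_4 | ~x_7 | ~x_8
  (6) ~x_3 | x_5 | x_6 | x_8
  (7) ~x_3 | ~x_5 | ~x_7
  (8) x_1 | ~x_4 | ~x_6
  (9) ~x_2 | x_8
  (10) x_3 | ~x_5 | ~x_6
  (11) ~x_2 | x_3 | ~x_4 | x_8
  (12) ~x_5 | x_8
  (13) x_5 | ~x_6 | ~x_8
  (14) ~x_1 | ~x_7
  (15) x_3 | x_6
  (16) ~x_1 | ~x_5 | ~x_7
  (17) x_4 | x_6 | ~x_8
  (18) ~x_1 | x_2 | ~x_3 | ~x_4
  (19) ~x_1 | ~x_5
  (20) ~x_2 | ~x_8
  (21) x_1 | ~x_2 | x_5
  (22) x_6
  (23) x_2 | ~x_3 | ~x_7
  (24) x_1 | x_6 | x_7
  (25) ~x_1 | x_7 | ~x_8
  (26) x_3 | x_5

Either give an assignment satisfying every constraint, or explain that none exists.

x_1: False, x_2: False, x_3: True, x_4: False, x_5: False, x_6: True, x_7: False, x_8: False

Unit clause (x_6) forces x_6 = True.
Set x_1 = False.
  then (x_1 | ~x_4 | ~x_6) forces x_4 = False.
  then (x_4 | ~x_6 | ~x_7) forces x_7 = False.
Set x_2 = False.
Set x_3 = True.
Set x_5 = False.
  then (x_5 | ~x_6 | ~x_8) forces x_8 = False.
All clauses satisfied.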